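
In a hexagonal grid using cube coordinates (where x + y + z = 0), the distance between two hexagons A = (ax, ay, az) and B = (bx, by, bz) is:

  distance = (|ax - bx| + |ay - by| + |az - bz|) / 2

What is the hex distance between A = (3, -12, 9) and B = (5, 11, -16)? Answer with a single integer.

|ax - bx| = |3 - 5| = 2
|ay - by| = |-12 - 11| = 23
|az - bz| = |9 - (-16)| = 25
distance = (2 + 23 + 25) / 2 = 50 / 2 = 25

Answer: 25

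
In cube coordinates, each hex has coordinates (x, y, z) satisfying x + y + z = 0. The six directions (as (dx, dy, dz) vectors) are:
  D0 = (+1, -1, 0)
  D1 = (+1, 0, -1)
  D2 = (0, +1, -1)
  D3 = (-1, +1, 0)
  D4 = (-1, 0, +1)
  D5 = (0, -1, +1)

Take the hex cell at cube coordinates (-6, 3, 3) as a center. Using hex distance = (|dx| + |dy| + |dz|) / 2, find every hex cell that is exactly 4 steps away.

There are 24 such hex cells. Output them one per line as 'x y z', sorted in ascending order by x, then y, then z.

Walk ring at distance 4 from (-6, 3, 3):
Start at center + D4*4 = (-10, 3, 7)
  hex 0: (-10, 3, 7)
  hex 1: (-9, 2, 7)
  hex 2: (-8, 1, 7)
  hex 3: (-7, 0, 7)
  hex 4: (-6, -1, 7)
  hex 5: (-5, -1, 6)
  hex 6: (-4, -1, 5)
  hex 7: (-3, -1, 4)
  hex 8: (-2, -1, 3)
  hex 9: (-2, 0, 2)
  hex 10: (-2, 1, 1)
  hex 11: (-2, 2, 0)
  hex 12: (-2, 3, -1)
  hex 13: (-3, 4, -1)
  hex 14: (-4, 5, -1)
  hex 15: (-5, 6, -1)
  hex 16: (-6, 7, -1)
  hex 17: (-7, 7, 0)
  hex 18: (-8, 7, 1)
  hex 19: (-9, 7, 2)
  hex 20: (-10, 7, 3)
  hex 21: (-10, 6, 4)
  hex 22: (-10, 5, 5)
  hex 23: (-10, 4, 6)
Sorted: 24 hexes.

Answer: -10 3 7
-10 4 6
-10 5 5
-10 6 4
-10 7 3
-9 2 7
-9 7 2
-8 1 7
-8 7 1
-7 0 7
-7 7 0
-6 -1 7
-6 7 -1
-5 -1 6
-5 6 -1
-4 -1 5
-4 5 -1
-3 -1 4
-3 4 -1
-2 -1 3
-2 0 2
-2 1 1
-2 2 0
-2 3 -1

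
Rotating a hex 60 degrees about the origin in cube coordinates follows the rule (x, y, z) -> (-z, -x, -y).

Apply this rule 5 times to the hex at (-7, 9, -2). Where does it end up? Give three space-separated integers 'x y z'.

Answer: -9 2 7

Derivation:
Start: (-7, 9, -2)
Step 1: (-7, 9, -2) -> (-(-2), -(-7), -(9)) = (2, 7, -9)
Step 2: (2, 7, -9) -> (-(-9), -(2), -(7)) = (9, -2, -7)
Step 3: (9, -2, -7) -> (-(-7), -(9), -(-2)) = (7, -9, 2)
Step 4: (7, -9, 2) -> (-(2), -(7), -(-9)) = (-2, -7, 9)
Step 5: (-2, -7, 9) -> (-(9), -(-2), -(-7)) = (-9, 2, 7)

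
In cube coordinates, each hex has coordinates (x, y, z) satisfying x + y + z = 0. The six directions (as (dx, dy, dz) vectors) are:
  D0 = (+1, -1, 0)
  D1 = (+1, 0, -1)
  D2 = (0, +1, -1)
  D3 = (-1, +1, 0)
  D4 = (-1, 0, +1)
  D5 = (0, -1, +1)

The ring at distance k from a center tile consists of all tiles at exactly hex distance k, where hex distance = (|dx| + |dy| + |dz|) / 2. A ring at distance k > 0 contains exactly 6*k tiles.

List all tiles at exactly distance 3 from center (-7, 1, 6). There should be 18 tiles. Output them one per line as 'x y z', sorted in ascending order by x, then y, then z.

Answer: -10 1 9
-10 2 8
-10 3 7
-10 4 6
-9 0 9
-9 4 5
-8 -1 9
-8 4 4
-7 -2 9
-7 4 3
-6 -2 8
-6 3 3
-5 -2 7
-5 2 3
-4 -2 6
-4 -1 5
-4 0 4
-4 1 3

Derivation:
Walk ring at distance 3 from (-7, 1, 6):
Start at center + D4*3 = (-10, 1, 9)
  hex 0: (-10, 1, 9)
  hex 1: (-9, 0, 9)
  hex 2: (-8, -1, 9)
  hex 3: (-7, -2, 9)
  hex 4: (-6, -2, 8)
  hex 5: (-5, -2, 7)
  hex 6: (-4, -2, 6)
  hex 7: (-4, -1, 5)
  hex 8: (-4, 0, 4)
  hex 9: (-4, 1, 3)
  hex 10: (-5, 2, 3)
  hex 11: (-6, 3, 3)
  hex 12: (-7, 4, 3)
  hex 13: (-8, 4, 4)
  hex 14: (-9, 4, 5)
  hex 15: (-10, 4, 6)
  hex 16: (-10, 3, 7)
  hex 17: (-10, 2, 8)
Sorted: 18 hexes.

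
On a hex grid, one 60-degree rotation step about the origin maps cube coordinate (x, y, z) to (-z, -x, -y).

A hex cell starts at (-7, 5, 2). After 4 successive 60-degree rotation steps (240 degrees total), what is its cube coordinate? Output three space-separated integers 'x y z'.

Start: (-7, 5, 2)
Step 1: (-7, 5, 2) -> (-(2), -(-7), -(5)) = (-2, 7, -5)
Step 2: (-2, 7, -5) -> (-(-5), -(-2), -(7)) = (5, 2, -7)
Step 3: (5, 2, -7) -> (-(-7), -(5), -(2)) = (7, -5, -2)
Step 4: (7, -5, -2) -> (-(-2), -(7), -(-5)) = (2, -7, 5)

Answer: 2 -7 5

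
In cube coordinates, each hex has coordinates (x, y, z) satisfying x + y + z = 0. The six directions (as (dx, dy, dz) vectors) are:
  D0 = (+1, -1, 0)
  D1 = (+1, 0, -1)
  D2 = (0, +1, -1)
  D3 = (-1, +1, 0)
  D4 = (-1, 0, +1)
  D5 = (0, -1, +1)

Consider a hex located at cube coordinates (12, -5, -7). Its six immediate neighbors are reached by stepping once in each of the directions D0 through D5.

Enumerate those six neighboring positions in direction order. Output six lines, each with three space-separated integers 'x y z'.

Center: (12, -5, -7). Add each direction:
  D0: (12, -5, -7) + (1, -1, 0) = (13, -6, -7)
  D1: (12, -5, -7) + (1, 0, -1) = (13, -5, -8)
  D2: (12, -5, -7) + (0, 1, -1) = (12, -4, -8)
  D3: (12, -5, -7) + (-1, 1, 0) = (11, -4, -7)
  D4: (12, -5, -7) + (-1, 0, 1) = (11, -5, -6)
  D5: (12, -5, -7) + (0, -1, 1) = (12, -6, -6)

Answer: 13 -6 -7
13 -5 -8
12 -4 -8
11 -4 -7
11 -5 -6
12 -6 -6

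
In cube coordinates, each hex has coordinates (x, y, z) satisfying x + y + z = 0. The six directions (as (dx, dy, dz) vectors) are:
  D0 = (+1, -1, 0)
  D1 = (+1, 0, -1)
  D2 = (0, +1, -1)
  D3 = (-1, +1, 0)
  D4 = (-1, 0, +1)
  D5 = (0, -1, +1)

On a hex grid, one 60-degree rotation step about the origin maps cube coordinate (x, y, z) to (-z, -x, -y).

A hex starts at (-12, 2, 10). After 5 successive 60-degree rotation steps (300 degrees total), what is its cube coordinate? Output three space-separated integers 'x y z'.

Answer: -2 -10 12

Derivation:
Start: (-12, 2, 10)
Step 1: (-12, 2, 10) -> (-(10), -(-12), -(2)) = (-10, 12, -2)
Step 2: (-10, 12, -2) -> (-(-2), -(-10), -(12)) = (2, 10, -12)
Step 3: (2, 10, -12) -> (-(-12), -(2), -(10)) = (12, -2, -10)
Step 4: (12, -2, -10) -> (-(-10), -(12), -(-2)) = (10, -12, 2)
Step 5: (10, -12, 2) -> (-(2), -(10), -(-12)) = (-2, -10, 12)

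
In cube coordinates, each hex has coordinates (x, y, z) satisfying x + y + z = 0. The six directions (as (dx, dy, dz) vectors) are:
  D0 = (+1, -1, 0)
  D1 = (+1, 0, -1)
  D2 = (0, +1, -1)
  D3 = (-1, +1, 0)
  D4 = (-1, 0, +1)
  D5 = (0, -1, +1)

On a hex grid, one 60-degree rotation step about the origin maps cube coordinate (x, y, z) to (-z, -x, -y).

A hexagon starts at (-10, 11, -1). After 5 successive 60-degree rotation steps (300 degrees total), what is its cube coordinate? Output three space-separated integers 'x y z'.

Start: (-10, 11, -1)
Step 1: (-10, 11, -1) -> (-(-1), -(-10), -(11)) = (1, 10, -11)
Step 2: (1, 10, -11) -> (-(-11), -(1), -(10)) = (11, -1, -10)
Step 3: (11, -1, -10) -> (-(-10), -(11), -(-1)) = (10, -11, 1)
Step 4: (10, -11, 1) -> (-(1), -(10), -(-11)) = (-1, -10, 11)
Step 5: (-1, -10, 11) -> (-(11), -(-1), -(-10)) = (-11, 1, 10)

Answer: -11 1 10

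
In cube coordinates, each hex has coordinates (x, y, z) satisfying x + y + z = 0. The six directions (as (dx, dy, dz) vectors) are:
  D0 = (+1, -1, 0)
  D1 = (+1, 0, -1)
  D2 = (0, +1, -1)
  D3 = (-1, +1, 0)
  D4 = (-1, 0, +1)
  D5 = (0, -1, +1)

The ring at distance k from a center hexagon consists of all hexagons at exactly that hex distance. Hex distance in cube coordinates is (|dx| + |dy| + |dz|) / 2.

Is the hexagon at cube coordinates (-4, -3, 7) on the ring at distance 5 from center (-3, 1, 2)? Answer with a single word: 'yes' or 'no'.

Answer: yes

Derivation:
|px - cx| = |-4 - (-3)| = 1
|py - cy| = |-3 - 1| = 4
|pz - cz| = |7 - 2| = 5
distance = (1+4+5)/2 = 10/2 = 5
radius = 5; distance == radius -> yes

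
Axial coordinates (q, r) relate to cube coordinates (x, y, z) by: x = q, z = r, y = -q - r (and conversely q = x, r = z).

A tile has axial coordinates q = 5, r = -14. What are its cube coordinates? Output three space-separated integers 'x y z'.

x = q = 5
z = r = -14
y = -x - z = -(5) - (-14) = 9

Answer: 5 9 -14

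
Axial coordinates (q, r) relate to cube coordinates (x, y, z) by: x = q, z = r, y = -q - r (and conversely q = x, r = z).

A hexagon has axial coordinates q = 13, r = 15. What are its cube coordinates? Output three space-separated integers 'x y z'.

Answer: 13 -28 15

Derivation:
x = q = 13
z = r = 15
y = -x - z = -(13) - (15) = -28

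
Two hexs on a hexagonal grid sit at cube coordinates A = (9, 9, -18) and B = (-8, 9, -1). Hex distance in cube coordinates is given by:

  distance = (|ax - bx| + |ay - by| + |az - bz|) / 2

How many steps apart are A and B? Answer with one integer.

|ax - bx| = |9 - (-8)| = 17
|ay - by| = |9 - 9| = 0
|az - bz| = |-18 - (-1)| = 17
distance = (17 + 0 + 17) / 2 = 34 / 2 = 17

Answer: 17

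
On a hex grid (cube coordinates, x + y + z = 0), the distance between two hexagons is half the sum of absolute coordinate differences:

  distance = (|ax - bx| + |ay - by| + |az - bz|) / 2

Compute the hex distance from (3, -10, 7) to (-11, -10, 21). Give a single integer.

Answer: 14

Derivation:
|ax - bx| = |3 - (-11)| = 14
|ay - by| = |-10 - (-10)| = 0
|az - bz| = |7 - 21| = 14
distance = (14 + 0 + 14) / 2 = 28 / 2 = 14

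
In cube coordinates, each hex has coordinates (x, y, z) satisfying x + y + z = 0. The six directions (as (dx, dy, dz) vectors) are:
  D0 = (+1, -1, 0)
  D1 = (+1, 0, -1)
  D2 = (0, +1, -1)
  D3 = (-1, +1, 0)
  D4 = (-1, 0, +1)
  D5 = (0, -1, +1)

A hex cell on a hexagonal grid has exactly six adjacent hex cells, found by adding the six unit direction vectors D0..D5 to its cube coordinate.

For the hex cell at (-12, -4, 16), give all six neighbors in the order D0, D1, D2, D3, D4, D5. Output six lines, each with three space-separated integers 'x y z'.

Answer: -11 -5 16
-11 -4 15
-12 -3 15
-13 -3 16
-13 -4 17
-12 -5 17

Derivation:
Center: (-12, -4, 16). Add each direction:
  D0: (-12, -4, 16) + (1, -1, 0) = (-11, -5, 16)
  D1: (-12, -4, 16) + (1, 0, -1) = (-11, -4, 15)
  D2: (-12, -4, 16) + (0, 1, -1) = (-12, -3, 15)
  D3: (-12, -4, 16) + (-1, 1, 0) = (-13, -3, 16)
  D4: (-12, -4, 16) + (-1, 0, 1) = (-13, -4, 17)
  D5: (-12, -4, 16) + (0, -1, 1) = (-12, -5, 17)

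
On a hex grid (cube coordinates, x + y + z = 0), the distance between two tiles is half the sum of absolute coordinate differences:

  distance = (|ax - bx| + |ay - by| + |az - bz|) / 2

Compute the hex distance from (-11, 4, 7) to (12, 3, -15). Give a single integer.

Answer: 23

Derivation:
|ax - bx| = |-11 - 12| = 23
|ay - by| = |4 - 3| = 1
|az - bz| = |7 - (-15)| = 22
distance = (23 + 1 + 22) / 2 = 46 / 2 = 23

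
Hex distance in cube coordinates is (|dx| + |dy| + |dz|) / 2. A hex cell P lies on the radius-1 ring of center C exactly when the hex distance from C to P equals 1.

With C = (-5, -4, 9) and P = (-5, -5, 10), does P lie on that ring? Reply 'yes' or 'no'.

Answer: yes

Derivation:
|px - cx| = |-5 - (-5)| = 0
|py - cy| = |-5 - (-4)| = 1
|pz - cz| = |10 - 9| = 1
distance = (0+1+1)/2 = 2/2 = 1
radius = 1; distance == radius -> yes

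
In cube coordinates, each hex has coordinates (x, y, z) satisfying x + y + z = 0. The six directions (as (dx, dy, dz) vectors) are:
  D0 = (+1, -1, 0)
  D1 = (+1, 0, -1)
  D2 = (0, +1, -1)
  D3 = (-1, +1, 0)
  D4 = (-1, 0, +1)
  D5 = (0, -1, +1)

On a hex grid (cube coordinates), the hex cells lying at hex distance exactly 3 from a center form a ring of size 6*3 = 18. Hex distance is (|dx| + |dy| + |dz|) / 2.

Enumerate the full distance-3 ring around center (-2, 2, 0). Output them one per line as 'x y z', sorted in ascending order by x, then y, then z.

Answer: -5 2 3
-5 3 2
-5 4 1
-5 5 0
-4 1 3
-4 5 -1
-3 0 3
-3 5 -2
-2 -1 3
-2 5 -3
-1 -1 2
-1 4 -3
0 -1 1
0 3 -3
1 -1 0
1 0 -1
1 1 -2
1 2 -3

Derivation:
Walk ring at distance 3 from (-2, 2, 0):
Start at center + D4*3 = (-5, 2, 3)
  hex 0: (-5, 2, 3)
  hex 1: (-4, 1, 3)
  hex 2: (-3, 0, 3)
  hex 3: (-2, -1, 3)
  hex 4: (-1, -1, 2)
  hex 5: (0, -1, 1)
  hex 6: (1, -1, 0)
  hex 7: (1, 0, -1)
  hex 8: (1, 1, -2)
  hex 9: (1, 2, -3)
  hex 10: (0, 3, -3)
  hex 11: (-1, 4, -3)
  hex 12: (-2, 5, -3)
  hex 13: (-3, 5, -2)
  hex 14: (-4, 5, -1)
  hex 15: (-5, 5, 0)
  hex 16: (-5, 4, 1)
  hex 17: (-5, 3, 2)
Sorted: 18 hexes.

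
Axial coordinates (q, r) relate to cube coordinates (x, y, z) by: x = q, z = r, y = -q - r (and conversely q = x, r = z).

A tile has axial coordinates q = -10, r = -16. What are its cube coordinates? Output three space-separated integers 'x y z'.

Answer: -10 26 -16

Derivation:
x = q = -10
z = r = -16
y = -x - z = -(-10) - (-16) = 26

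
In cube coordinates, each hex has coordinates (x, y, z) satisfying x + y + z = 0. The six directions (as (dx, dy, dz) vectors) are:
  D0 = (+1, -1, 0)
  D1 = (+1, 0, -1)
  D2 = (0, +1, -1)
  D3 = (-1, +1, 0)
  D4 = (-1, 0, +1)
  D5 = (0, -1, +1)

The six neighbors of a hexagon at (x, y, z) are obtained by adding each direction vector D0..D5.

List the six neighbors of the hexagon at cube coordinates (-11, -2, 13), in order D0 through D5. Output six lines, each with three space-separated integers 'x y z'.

Answer: -10 -3 13
-10 -2 12
-11 -1 12
-12 -1 13
-12 -2 14
-11 -3 14

Derivation:
Center: (-11, -2, 13). Add each direction:
  D0: (-11, -2, 13) + (1, -1, 0) = (-10, -3, 13)
  D1: (-11, -2, 13) + (1, 0, -1) = (-10, -2, 12)
  D2: (-11, -2, 13) + (0, 1, -1) = (-11, -1, 12)
  D3: (-11, -2, 13) + (-1, 1, 0) = (-12, -1, 13)
  D4: (-11, -2, 13) + (-1, 0, 1) = (-12, -2, 14)
  D5: (-11, -2, 13) + (0, -1, 1) = (-11, -3, 14)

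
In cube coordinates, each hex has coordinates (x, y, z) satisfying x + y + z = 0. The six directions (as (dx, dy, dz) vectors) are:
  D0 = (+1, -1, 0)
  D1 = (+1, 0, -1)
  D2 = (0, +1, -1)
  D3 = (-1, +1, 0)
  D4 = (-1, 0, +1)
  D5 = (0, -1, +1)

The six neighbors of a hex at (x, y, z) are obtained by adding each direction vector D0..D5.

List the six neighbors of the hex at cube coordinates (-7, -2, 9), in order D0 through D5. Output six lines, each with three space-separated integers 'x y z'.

Answer: -6 -3 9
-6 -2 8
-7 -1 8
-8 -1 9
-8 -2 10
-7 -3 10

Derivation:
Center: (-7, -2, 9). Add each direction:
  D0: (-7, -2, 9) + (1, -1, 0) = (-6, -3, 9)
  D1: (-7, -2, 9) + (1, 0, -1) = (-6, -2, 8)
  D2: (-7, -2, 9) + (0, 1, -1) = (-7, -1, 8)
  D3: (-7, -2, 9) + (-1, 1, 0) = (-8, -1, 9)
  D4: (-7, -2, 9) + (-1, 0, 1) = (-8, -2, 10)
  D5: (-7, -2, 9) + (0, -1, 1) = (-7, -3, 10)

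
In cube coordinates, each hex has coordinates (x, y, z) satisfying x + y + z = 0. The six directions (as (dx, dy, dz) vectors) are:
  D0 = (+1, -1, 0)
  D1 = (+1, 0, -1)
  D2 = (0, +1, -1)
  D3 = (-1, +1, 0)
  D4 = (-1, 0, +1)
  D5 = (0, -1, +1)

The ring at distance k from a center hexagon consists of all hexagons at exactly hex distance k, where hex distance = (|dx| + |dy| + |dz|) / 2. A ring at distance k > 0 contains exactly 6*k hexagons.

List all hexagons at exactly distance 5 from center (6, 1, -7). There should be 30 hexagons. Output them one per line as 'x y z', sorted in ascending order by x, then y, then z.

Walk ring at distance 5 from (6, 1, -7):
Start at center + D4*5 = (1, 1, -2)
  hex 0: (1, 1, -2)
  hex 1: (2, 0, -2)
  hex 2: (3, -1, -2)
  hex 3: (4, -2, -2)
  hex 4: (5, -3, -2)
  hex 5: (6, -4, -2)
  hex 6: (7, -4, -3)
  hex 7: (8, -4, -4)
  hex 8: (9, -4, -5)
  hex 9: (10, -4, -6)
  hex 10: (11, -4, -7)
  hex 11: (11, -3, -8)
  hex 12: (11, -2, -9)
  hex 13: (11, -1, -10)
  hex 14: (11, 0, -11)
  hex 15: (11, 1, -12)
  hex 16: (10, 2, -12)
  hex 17: (9, 3, -12)
  hex 18: (8, 4, -12)
  hex 19: (7, 5, -12)
  hex 20: (6, 6, -12)
  hex 21: (5, 6, -11)
  hex 22: (4, 6, -10)
  hex 23: (3, 6, -9)
  hex 24: (2, 6, -8)
  hex 25: (1, 6, -7)
  hex 26: (1, 5, -6)
  hex 27: (1, 4, -5)
  hex 28: (1, 3, -4)
  hex 29: (1, 2, -3)
Sorted: 30 hexes.

Answer: 1 1 -2
1 2 -3
1 3 -4
1 4 -5
1 5 -6
1 6 -7
2 0 -2
2 6 -8
3 -1 -2
3 6 -9
4 -2 -2
4 6 -10
5 -3 -2
5 6 -11
6 -4 -2
6 6 -12
7 -4 -3
7 5 -12
8 -4 -4
8 4 -12
9 -4 -5
9 3 -12
10 -4 -6
10 2 -12
11 -4 -7
11 -3 -8
11 -2 -9
11 -1 -10
11 0 -11
11 1 -12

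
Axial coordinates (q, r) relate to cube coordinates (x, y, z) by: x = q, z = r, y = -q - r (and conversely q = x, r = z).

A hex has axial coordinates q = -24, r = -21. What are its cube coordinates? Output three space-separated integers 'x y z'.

Answer: -24 45 -21

Derivation:
x = q = -24
z = r = -21
y = -x - z = -(-24) - (-21) = 45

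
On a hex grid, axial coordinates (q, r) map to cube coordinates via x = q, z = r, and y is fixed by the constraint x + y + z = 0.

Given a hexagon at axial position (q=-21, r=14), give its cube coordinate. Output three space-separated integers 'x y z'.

x = q = -21
z = r = 14
y = -x - z = -(-21) - (14) = 7

Answer: -21 7 14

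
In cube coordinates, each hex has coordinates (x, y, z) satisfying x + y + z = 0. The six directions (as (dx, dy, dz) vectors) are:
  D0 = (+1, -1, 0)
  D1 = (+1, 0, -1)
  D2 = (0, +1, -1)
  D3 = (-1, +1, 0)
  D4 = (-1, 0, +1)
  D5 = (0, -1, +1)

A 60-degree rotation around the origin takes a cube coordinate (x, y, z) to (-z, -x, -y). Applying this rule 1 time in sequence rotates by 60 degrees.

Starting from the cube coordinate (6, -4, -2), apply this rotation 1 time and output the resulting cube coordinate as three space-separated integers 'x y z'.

Start: (6, -4, -2)
Step 1: (6, -4, -2) -> (-(-2), -(6), -(-4)) = (2, -6, 4)

Answer: 2 -6 4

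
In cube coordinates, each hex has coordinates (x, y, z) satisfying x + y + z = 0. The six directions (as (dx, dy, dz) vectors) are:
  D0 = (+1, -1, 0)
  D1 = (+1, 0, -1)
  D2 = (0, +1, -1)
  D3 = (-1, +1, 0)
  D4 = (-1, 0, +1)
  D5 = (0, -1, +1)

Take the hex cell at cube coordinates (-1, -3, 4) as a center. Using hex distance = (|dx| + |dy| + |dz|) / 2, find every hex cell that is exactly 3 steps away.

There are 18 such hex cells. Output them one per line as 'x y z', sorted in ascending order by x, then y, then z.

Answer: -4 -3 7
-4 -2 6
-4 -1 5
-4 0 4
-3 -4 7
-3 0 3
-2 -5 7
-2 0 2
-1 -6 7
-1 0 1
0 -6 6
0 -1 1
1 -6 5
1 -2 1
2 -6 4
2 -5 3
2 -4 2
2 -3 1

Derivation:
Walk ring at distance 3 from (-1, -3, 4):
Start at center + D4*3 = (-4, -3, 7)
  hex 0: (-4, -3, 7)
  hex 1: (-3, -4, 7)
  hex 2: (-2, -5, 7)
  hex 3: (-1, -6, 7)
  hex 4: (0, -6, 6)
  hex 5: (1, -6, 5)
  hex 6: (2, -6, 4)
  hex 7: (2, -5, 3)
  hex 8: (2, -4, 2)
  hex 9: (2, -3, 1)
  hex 10: (1, -2, 1)
  hex 11: (0, -1, 1)
  hex 12: (-1, 0, 1)
  hex 13: (-2, 0, 2)
  hex 14: (-3, 0, 3)
  hex 15: (-4, 0, 4)
  hex 16: (-4, -1, 5)
  hex 17: (-4, -2, 6)
Sorted: 18 hexes.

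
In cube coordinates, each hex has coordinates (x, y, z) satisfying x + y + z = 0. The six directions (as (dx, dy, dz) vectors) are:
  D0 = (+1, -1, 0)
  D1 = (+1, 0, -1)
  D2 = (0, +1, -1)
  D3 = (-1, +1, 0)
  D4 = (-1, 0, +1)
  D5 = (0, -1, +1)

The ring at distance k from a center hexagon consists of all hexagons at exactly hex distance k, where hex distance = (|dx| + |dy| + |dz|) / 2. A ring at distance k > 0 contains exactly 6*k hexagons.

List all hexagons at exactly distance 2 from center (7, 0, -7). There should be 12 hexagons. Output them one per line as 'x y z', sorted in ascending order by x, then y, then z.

Answer: 5 0 -5
5 1 -6
5 2 -7
6 -1 -5
6 2 -8
7 -2 -5
7 2 -9
8 -2 -6
8 1 -9
9 -2 -7
9 -1 -8
9 0 -9

Derivation:
Walk ring at distance 2 from (7, 0, -7):
Start at center + D4*2 = (5, 0, -5)
  hex 0: (5, 0, -5)
  hex 1: (6, -1, -5)
  hex 2: (7, -2, -5)
  hex 3: (8, -2, -6)
  hex 4: (9, -2, -7)
  hex 5: (9, -1, -8)
  hex 6: (9, 0, -9)
  hex 7: (8, 1, -9)
  hex 8: (7, 2, -9)
  hex 9: (6, 2, -8)
  hex 10: (5, 2, -7)
  hex 11: (5, 1, -6)
Sorted: 12 hexes.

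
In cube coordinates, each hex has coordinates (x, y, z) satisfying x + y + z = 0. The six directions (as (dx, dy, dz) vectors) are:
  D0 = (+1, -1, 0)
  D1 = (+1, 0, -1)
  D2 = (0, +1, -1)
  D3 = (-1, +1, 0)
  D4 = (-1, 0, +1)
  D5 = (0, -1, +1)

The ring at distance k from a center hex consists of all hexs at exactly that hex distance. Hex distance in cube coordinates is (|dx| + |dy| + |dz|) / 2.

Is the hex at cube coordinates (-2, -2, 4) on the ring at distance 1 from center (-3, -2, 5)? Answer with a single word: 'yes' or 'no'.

Answer: yes

Derivation:
|px - cx| = |-2 - (-3)| = 1
|py - cy| = |-2 - (-2)| = 0
|pz - cz| = |4 - 5| = 1
distance = (1+0+1)/2 = 2/2 = 1
radius = 1; distance == radius -> yes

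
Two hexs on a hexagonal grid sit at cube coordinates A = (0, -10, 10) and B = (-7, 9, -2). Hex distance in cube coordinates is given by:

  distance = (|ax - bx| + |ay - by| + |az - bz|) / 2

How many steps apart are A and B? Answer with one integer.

Answer: 19

Derivation:
|ax - bx| = |0 - (-7)| = 7
|ay - by| = |-10 - 9| = 19
|az - bz| = |10 - (-2)| = 12
distance = (7 + 19 + 12) / 2 = 38 / 2 = 19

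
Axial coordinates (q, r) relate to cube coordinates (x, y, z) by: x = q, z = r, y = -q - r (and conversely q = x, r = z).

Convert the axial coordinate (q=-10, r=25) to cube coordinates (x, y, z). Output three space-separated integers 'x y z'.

x = q = -10
z = r = 25
y = -x - z = -(-10) - (25) = -15

Answer: -10 -15 25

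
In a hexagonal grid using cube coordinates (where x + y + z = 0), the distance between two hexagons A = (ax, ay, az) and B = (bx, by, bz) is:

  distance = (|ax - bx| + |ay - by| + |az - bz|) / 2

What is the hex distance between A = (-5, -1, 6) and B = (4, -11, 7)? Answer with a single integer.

|ax - bx| = |-5 - 4| = 9
|ay - by| = |-1 - (-11)| = 10
|az - bz| = |6 - 7| = 1
distance = (9 + 10 + 1) / 2 = 20 / 2 = 10

Answer: 10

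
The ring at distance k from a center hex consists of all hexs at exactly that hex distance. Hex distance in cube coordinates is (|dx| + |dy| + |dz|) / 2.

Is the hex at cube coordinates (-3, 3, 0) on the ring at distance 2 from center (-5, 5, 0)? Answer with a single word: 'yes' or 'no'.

Answer: yes

Derivation:
|px - cx| = |-3 - (-5)| = 2
|py - cy| = |3 - 5| = 2
|pz - cz| = |0 - 0| = 0
distance = (2+2+0)/2 = 4/2 = 2
radius = 2; distance == radius -> yes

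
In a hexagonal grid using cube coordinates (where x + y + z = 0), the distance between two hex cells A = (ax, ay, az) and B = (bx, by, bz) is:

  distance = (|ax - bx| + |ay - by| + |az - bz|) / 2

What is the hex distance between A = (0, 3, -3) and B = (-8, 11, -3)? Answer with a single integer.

Answer: 8

Derivation:
|ax - bx| = |0 - (-8)| = 8
|ay - by| = |3 - 11| = 8
|az - bz| = |-3 - (-3)| = 0
distance = (8 + 8 + 0) / 2 = 16 / 2 = 8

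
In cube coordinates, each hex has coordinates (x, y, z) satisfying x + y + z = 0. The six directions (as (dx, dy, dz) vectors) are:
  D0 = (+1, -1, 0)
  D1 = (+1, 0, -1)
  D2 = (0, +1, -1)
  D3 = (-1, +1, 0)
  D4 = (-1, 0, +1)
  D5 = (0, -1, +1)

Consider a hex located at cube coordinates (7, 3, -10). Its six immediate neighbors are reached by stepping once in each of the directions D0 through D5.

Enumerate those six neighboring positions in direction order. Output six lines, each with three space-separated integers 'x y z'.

Answer: 8 2 -10
8 3 -11
7 4 -11
6 4 -10
6 3 -9
7 2 -9

Derivation:
Center: (7, 3, -10). Add each direction:
  D0: (7, 3, -10) + (1, -1, 0) = (8, 2, -10)
  D1: (7, 3, -10) + (1, 0, -1) = (8, 3, -11)
  D2: (7, 3, -10) + (0, 1, -1) = (7, 4, -11)
  D3: (7, 3, -10) + (-1, 1, 0) = (6, 4, -10)
  D4: (7, 3, -10) + (-1, 0, 1) = (6, 3, -9)
  D5: (7, 3, -10) + (0, -1, 1) = (7, 2, -9)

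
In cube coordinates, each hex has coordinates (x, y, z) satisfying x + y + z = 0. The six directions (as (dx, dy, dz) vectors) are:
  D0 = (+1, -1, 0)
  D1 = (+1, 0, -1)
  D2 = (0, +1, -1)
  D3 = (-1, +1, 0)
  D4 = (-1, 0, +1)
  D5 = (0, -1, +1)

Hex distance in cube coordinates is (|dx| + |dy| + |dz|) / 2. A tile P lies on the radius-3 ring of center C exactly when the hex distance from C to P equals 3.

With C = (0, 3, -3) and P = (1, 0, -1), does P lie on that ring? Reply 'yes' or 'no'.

Answer: yes

Derivation:
|px - cx| = |1 - 0| = 1
|py - cy| = |0 - 3| = 3
|pz - cz| = |-1 - (-3)| = 2
distance = (1+3+2)/2 = 6/2 = 3
radius = 3; distance == radius -> yes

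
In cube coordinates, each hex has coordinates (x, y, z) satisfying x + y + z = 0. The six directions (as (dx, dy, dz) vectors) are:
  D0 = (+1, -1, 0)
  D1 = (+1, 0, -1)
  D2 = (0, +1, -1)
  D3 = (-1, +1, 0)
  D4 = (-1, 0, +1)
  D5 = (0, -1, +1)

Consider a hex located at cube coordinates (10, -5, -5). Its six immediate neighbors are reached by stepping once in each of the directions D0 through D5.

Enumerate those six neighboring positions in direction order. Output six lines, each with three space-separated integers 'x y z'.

Center: (10, -5, -5). Add each direction:
  D0: (10, -5, -5) + (1, -1, 0) = (11, -6, -5)
  D1: (10, -5, -5) + (1, 0, -1) = (11, -5, -6)
  D2: (10, -5, -5) + (0, 1, -1) = (10, -4, -6)
  D3: (10, -5, -5) + (-1, 1, 0) = (9, -4, -5)
  D4: (10, -5, -5) + (-1, 0, 1) = (9, -5, -4)
  D5: (10, -5, -5) + (0, -1, 1) = (10, -6, -4)

Answer: 11 -6 -5
11 -5 -6
10 -4 -6
9 -4 -5
9 -5 -4
10 -6 -4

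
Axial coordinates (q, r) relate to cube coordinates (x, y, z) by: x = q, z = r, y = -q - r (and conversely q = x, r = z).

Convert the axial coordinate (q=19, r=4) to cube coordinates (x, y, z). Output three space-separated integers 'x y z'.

Answer: 19 -23 4

Derivation:
x = q = 19
z = r = 4
y = -x - z = -(19) - (4) = -23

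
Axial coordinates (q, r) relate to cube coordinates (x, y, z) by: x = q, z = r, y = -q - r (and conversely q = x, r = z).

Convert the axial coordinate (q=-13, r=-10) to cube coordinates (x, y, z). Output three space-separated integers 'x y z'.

x = q = -13
z = r = -10
y = -x - z = -(-13) - (-10) = 23

Answer: -13 23 -10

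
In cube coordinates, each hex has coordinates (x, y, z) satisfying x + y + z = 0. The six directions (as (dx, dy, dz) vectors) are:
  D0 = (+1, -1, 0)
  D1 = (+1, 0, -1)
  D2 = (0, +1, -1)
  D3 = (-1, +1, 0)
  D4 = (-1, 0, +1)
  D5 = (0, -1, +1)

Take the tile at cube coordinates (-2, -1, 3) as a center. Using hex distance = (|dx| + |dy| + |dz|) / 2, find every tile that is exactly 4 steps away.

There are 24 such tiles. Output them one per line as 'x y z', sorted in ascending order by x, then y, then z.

Walk ring at distance 4 from (-2, -1, 3):
Start at center + D4*4 = (-6, -1, 7)
  hex 0: (-6, -1, 7)
  hex 1: (-5, -2, 7)
  hex 2: (-4, -3, 7)
  hex 3: (-3, -4, 7)
  hex 4: (-2, -5, 7)
  hex 5: (-1, -5, 6)
  hex 6: (0, -5, 5)
  hex 7: (1, -5, 4)
  hex 8: (2, -5, 3)
  hex 9: (2, -4, 2)
  hex 10: (2, -3, 1)
  hex 11: (2, -2, 0)
  hex 12: (2, -1, -1)
  hex 13: (1, 0, -1)
  hex 14: (0, 1, -1)
  hex 15: (-1, 2, -1)
  hex 16: (-2, 3, -1)
  hex 17: (-3, 3, 0)
  hex 18: (-4, 3, 1)
  hex 19: (-5, 3, 2)
  hex 20: (-6, 3, 3)
  hex 21: (-6, 2, 4)
  hex 22: (-6, 1, 5)
  hex 23: (-6, 0, 6)
Sorted: 24 hexes.

Answer: -6 -1 7
-6 0 6
-6 1 5
-6 2 4
-6 3 3
-5 -2 7
-5 3 2
-4 -3 7
-4 3 1
-3 -4 7
-3 3 0
-2 -5 7
-2 3 -1
-1 -5 6
-1 2 -1
0 -5 5
0 1 -1
1 -5 4
1 0 -1
2 -5 3
2 -4 2
2 -3 1
2 -2 0
2 -1 -1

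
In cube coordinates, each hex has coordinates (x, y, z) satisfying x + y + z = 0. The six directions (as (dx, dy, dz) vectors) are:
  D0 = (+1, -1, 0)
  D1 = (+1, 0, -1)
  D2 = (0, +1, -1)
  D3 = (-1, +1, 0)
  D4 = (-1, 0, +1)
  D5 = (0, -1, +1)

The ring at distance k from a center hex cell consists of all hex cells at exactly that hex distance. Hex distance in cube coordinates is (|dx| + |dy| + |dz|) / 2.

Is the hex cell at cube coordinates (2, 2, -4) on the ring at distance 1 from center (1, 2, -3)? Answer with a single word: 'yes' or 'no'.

|px - cx| = |2 - 1| = 1
|py - cy| = |2 - 2| = 0
|pz - cz| = |-4 - (-3)| = 1
distance = (1+0+1)/2 = 2/2 = 1
radius = 1; distance == radius -> yes

Answer: yes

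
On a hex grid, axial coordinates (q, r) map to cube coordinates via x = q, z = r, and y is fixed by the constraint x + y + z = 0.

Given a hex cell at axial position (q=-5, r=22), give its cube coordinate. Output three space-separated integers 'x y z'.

x = q = -5
z = r = 22
y = -x - z = -(-5) - (22) = -17

Answer: -5 -17 22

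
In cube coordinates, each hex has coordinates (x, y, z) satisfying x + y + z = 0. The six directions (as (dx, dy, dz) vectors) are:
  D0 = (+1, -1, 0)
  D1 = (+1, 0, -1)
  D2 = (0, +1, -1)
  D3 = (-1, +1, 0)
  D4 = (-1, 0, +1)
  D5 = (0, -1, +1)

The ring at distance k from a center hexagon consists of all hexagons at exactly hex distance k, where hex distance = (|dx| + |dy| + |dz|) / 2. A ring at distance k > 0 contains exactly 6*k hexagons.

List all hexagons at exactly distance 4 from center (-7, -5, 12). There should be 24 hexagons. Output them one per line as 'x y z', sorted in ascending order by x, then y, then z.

Walk ring at distance 4 from (-7, -5, 12):
Start at center + D4*4 = (-11, -5, 16)
  hex 0: (-11, -5, 16)
  hex 1: (-10, -6, 16)
  hex 2: (-9, -7, 16)
  hex 3: (-8, -8, 16)
  hex 4: (-7, -9, 16)
  hex 5: (-6, -9, 15)
  hex 6: (-5, -9, 14)
  hex 7: (-4, -9, 13)
  hex 8: (-3, -9, 12)
  hex 9: (-3, -8, 11)
  hex 10: (-3, -7, 10)
  hex 11: (-3, -6, 9)
  hex 12: (-3, -5, 8)
  hex 13: (-4, -4, 8)
  hex 14: (-5, -3, 8)
  hex 15: (-6, -2, 8)
  hex 16: (-7, -1, 8)
  hex 17: (-8, -1, 9)
  hex 18: (-9, -1, 10)
  hex 19: (-10, -1, 11)
  hex 20: (-11, -1, 12)
  hex 21: (-11, -2, 13)
  hex 22: (-11, -3, 14)
  hex 23: (-11, -4, 15)
Sorted: 24 hexes.

Answer: -11 -5 16
-11 -4 15
-11 -3 14
-11 -2 13
-11 -1 12
-10 -6 16
-10 -1 11
-9 -7 16
-9 -1 10
-8 -8 16
-8 -1 9
-7 -9 16
-7 -1 8
-6 -9 15
-6 -2 8
-5 -9 14
-5 -3 8
-4 -9 13
-4 -4 8
-3 -9 12
-3 -8 11
-3 -7 10
-3 -6 9
-3 -5 8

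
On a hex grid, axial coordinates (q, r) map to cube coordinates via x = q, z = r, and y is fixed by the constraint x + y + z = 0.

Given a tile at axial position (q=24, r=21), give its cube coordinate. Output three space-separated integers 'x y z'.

Answer: 24 -45 21

Derivation:
x = q = 24
z = r = 21
y = -x - z = -(24) - (21) = -45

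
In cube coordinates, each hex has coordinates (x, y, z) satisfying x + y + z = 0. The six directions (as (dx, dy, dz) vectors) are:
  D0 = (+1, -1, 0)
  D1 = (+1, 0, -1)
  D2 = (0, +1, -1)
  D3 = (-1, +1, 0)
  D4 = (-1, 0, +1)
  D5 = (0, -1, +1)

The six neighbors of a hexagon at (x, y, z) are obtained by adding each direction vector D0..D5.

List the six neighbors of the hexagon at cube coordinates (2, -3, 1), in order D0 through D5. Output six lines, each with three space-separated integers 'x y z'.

Center: (2, -3, 1). Add each direction:
  D0: (2, -3, 1) + (1, -1, 0) = (3, -4, 1)
  D1: (2, -3, 1) + (1, 0, -1) = (3, -3, 0)
  D2: (2, -3, 1) + (0, 1, -1) = (2, -2, 0)
  D3: (2, -3, 1) + (-1, 1, 0) = (1, -2, 1)
  D4: (2, -3, 1) + (-1, 0, 1) = (1, -3, 2)
  D5: (2, -3, 1) + (0, -1, 1) = (2, -4, 2)

Answer: 3 -4 1
3 -3 0
2 -2 0
1 -2 1
1 -3 2
2 -4 2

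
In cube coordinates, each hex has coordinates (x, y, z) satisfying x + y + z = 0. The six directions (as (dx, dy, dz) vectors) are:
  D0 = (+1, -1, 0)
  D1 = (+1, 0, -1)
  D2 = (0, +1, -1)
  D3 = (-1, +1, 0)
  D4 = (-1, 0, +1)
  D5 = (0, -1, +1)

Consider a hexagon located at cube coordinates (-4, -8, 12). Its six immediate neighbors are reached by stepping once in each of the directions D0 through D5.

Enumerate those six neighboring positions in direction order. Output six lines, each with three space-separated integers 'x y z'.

Answer: -3 -9 12
-3 -8 11
-4 -7 11
-5 -7 12
-5 -8 13
-4 -9 13

Derivation:
Center: (-4, -8, 12). Add each direction:
  D0: (-4, -8, 12) + (1, -1, 0) = (-3, -9, 12)
  D1: (-4, -8, 12) + (1, 0, -1) = (-3, -8, 11)
  D2: (-4, -8, 12) + (0, 1, -1) = (-4, -7, 11)
  D3: (-4, -8, 12) + (-1, 1, 0) = (-5, -7, 12)
  D4: (-4, -8, 12) + (-1, 0, 1) = (-5, -8, 13)
  D5: (-4, -8, 12) + (0, -1, 1) = (-4, -9, 13)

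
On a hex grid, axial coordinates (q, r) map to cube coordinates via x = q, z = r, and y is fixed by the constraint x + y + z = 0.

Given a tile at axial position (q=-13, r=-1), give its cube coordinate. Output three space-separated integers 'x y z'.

Answer: -13 14 -1

Derivation:
x = q = -13
z = r = -1
y = -x - z = -(-13) - (-1) = 14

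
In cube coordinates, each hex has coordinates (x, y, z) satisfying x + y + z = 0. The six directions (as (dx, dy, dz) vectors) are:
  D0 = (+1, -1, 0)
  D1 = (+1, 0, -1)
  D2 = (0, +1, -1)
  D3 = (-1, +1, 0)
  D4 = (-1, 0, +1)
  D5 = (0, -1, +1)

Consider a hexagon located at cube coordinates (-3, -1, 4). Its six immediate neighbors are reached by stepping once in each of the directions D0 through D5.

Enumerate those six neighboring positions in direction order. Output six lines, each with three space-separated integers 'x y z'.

Center: (-3, -1, 4). Add each direction:
  D0: (-3, -1, 4) + (1, -1, 0) = (-2, -2, 4)
  D1: (-3, -1, 4) + (1, 0, -1) = (-2, -1, 3)
  D2: (-3, -1, 4) + (0, 1, -1) = (-3, 0, 3)
  D3: (-3, -1, 4) + (-1, 1, 0) = (-4, 0, 4)
  D4: (-3, -1, 4) + (-1, 0, 1) = (-4, -1, 5)
  D5: (-3, -1, 4) + (0, -1, 1) = (-3, -2, 5)

Answer: -2 -2 4
-2 -1 3
-3 0 3
-4 0 4
-4 -1 5
-3 -2 5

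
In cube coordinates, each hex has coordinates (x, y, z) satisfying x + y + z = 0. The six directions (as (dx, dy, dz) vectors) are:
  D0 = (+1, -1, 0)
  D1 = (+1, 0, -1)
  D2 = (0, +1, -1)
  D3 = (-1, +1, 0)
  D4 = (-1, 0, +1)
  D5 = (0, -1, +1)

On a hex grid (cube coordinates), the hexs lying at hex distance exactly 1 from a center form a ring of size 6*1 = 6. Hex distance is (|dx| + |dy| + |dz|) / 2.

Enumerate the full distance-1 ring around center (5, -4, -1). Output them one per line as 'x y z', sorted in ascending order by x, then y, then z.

Walk ring at distance 1 from (5, -4, -1):
Start at center + D4*1 = (4, -4, 0)
  hex 0: (4, -4, 0)
  hex 1: (5, -5, 0)
  hex 2: (6, -5, -1)
  hex 3: (6, -4, -2)
  hex 4: (5, -3, -2)
  hex 5: (4, -3, -1)
Sorted: 6 hexes.

Answer: 4 -4 0
4 -3 -1
5 -5 0
5 -3 -2
6 -5 -1
6 -4 -2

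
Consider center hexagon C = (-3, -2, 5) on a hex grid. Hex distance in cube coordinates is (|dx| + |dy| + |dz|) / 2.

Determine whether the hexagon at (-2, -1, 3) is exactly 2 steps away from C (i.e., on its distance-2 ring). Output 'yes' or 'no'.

Answer: yes

Derivation:
|px - cx| = |-2 - (-3)| = 1
|py - cy| = |-1 - (-2)| = 1
|pz - cz| = |3 - 5| = 2
distance = (1+1+2)/2 = 4/2 = 2
radius = 2; distance == radius -> yes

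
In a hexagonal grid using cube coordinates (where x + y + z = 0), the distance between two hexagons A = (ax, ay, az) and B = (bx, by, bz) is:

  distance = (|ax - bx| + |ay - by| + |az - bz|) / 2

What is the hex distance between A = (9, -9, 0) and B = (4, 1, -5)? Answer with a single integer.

|ax - bx| = |9 - 4| = 5
|ay - by| = |-9 - 1| = 10
|az - bz| = |0 - (-5)| = 5
distance = (5 + 10 + 5) / 2 = 20 / 2 = 10

Answer: 10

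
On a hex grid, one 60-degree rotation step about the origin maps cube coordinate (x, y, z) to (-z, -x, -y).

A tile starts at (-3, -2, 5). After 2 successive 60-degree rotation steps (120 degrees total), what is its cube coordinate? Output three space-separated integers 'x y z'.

Answer: -2 5 -3

Derivation:
Start: (-3, -2, 5)
Step 1: (-3, -2, 5) -> (-(5), -(-3), -(-2)) = (-5, 3, 2)
Step 2: (-5, 3, 2) -> (-(2), -(-5), -(3)) = (-2, 5, -3)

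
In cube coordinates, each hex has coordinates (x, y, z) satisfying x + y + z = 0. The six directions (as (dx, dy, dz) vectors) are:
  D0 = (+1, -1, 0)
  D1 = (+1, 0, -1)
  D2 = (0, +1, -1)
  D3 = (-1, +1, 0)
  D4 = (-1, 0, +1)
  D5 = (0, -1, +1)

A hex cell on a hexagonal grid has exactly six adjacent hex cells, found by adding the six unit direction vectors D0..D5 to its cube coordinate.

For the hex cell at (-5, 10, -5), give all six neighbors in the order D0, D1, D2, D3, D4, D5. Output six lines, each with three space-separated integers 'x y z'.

Center: (-5, 10, -5). Add each direction:
  D0: (-5, 10, -5) + (1, -1, 0) = (-4, 9, -5)
  D1: (-5, 10, -5) + (1, 0, -1) = (-4, 10, -6)
  D2: (-5, 10, -5) + (0, 1, -1) = (-5, 11, -6)
  D3: (-5, 10, -5) + (-1, 1, 0) = (-6, 11, -5)
  D4: (-5, 10, -5) + (-1, 0, 1) = (-6, 10, -4)
  D5: (-5, 10, -5) + (0, -1, 1) = (-5, 9, -4)

Answer: -4 9 -5
-4 10 -6
-5 11 -6
-6 11 -5
-6 10 -4
-5 9 -4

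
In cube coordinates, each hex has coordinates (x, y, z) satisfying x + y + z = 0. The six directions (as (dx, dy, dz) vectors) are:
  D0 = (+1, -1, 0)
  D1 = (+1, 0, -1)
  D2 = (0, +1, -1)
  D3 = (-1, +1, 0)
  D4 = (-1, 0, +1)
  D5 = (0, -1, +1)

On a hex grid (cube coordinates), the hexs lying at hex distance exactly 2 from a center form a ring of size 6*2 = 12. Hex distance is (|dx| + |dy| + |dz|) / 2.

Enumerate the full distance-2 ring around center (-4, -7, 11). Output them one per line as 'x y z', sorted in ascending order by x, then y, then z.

Answer: -6 -7 13
-6 -6 12
-6 -5 11
-5 -8 13
-5 -5 10
-4 -9 13
-4 -5 9
-3 -9 12
-3 -6 9
-2 -9 11
-2 -8 10
-2 -7 9

Derivation:
Walk ring at distance 2 from (-4, -7, 11):
Start at center + D4*2 = (-6, -7, 13)
  hex 0: (-6, -7, 13)
  hex 1: (-5, -8, 13)
  hex 2: (-4, -9, 13)
  hex 3: (-3, -9, 12)
  hex 4: (-2, -9, 11)
  hex 5: (-2, -8, 10)
  hex 6: (-2, -7, 9)
  hex 7: (-3, -6, 9)
  hex 8: (-4, -5, 9)
  hex 9: (-5, -5, 10)
  hex 10: (-6, -5, 11)
  hex 11: (-6, -6, 12)
Sorted: 12 hexes.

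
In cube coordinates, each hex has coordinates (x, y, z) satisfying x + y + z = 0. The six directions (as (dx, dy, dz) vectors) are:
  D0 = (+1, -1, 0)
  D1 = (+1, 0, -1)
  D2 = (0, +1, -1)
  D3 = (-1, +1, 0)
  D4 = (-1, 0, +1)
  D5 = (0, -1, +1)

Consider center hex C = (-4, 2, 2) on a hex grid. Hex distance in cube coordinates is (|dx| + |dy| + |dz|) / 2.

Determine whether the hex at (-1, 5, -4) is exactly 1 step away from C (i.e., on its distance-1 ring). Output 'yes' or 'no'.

|px - cx| = |-1 - (-4)| = 3
|py - cy| = |5 - 2| = 3
|pz - cz| = |-4 - 2| = 6
distance = (3+3+6)/2 = 12/2 = 6
radius = 1; distance != radius -> no

Answer: no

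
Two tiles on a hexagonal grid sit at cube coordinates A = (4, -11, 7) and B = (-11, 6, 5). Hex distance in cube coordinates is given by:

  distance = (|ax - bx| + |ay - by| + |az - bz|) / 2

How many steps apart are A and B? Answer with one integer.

Answer: 17

Derivation:
|ax - bx| = |4 - (-11)| = 15
|ay - by| = |-11 - 6| = 17
|az - bz| = |7 - 5| = 2
distance = (15 + 17 + 2) / 2 = 34 / 2 = 17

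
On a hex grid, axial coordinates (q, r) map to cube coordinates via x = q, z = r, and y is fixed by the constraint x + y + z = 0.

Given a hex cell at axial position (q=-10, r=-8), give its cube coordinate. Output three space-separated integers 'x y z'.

x = q = -10
z = r = -8
y = -x - z = -(-10) - (-8) = 18

Answer: -10 18 -8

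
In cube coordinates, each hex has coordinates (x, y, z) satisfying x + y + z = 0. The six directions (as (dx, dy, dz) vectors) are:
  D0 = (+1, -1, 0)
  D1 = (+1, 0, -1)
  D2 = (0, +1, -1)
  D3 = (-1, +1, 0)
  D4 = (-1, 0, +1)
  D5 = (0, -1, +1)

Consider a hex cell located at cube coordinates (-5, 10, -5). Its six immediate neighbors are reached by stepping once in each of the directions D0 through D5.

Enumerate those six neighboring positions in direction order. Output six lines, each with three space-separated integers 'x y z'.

Answer: -4 9 -5
-4 10 -6
-5 11 -6
-6 11 -5
-6 10 -4
-5 9 -4

Derivation:
Center: (-5, 10, -5). Add each direction:
  D0: (-5, 10, -5) + (1, -1, 0) = (-4, 9, -5)
  D1: (-5, 10, -5) + (1, 0, -1) = (-4, 10, -6)
  D2: (-5, 10, -5) + (0, 1, -1) = (-5, 11, -6)
  D3: (-5, 10, -5) + (-1, 1, 0) = (-6, 11, -5)
  D4: (-5, 10, -5) + (-1, 0, 1) = (-6, 10, -4)
  D5: (-5, 10, -5) + (0, -1, 1) = (-5, 9, -4)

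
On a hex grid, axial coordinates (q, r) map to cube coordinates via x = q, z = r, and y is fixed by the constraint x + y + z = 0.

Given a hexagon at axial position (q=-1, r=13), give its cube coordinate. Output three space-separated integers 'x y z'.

x = q = -1
z = r = 13
y = -x - z = -(-1) - (13) = -12

Answer: -1 -12 13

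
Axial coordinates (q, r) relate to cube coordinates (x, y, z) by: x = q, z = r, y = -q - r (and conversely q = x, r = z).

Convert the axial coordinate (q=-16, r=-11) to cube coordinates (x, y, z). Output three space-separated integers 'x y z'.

x = q = -16
z = r = -11
y = -x - z = -(-16) - (-11) = 27

Answer: -16 27 -11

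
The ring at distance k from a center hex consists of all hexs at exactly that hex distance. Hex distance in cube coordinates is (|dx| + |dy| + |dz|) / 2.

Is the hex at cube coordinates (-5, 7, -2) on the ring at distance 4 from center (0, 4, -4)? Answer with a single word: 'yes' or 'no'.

Answer: no

Derivation:
|px - cx| = |-5 - 0| = 5
|py - cy| = |7 - 4| = 3
|pz - cz| = |-2 - (-4)| = 2
distance = (5+3+2)/2 = 10/2 = 5
radius = 4; distance != radius -> no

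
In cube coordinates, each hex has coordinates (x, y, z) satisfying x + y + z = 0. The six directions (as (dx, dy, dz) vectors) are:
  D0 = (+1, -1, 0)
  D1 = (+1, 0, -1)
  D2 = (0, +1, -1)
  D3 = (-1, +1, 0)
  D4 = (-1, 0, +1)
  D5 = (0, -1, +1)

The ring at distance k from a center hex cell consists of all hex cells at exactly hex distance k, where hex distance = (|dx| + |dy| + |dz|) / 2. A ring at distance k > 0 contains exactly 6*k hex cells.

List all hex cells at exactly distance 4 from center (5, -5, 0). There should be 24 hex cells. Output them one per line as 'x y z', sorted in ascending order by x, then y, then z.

Answer: 1 -5 4
1 -4 3
1 -3 2
1 -2 1
1 -1 0
2 -6 4
2 -1 -1
3 -7 4
3 -1 -2
4 -8 4
4 -1 -3
5 -9 4
5 -1 -4
6 -9 3
6 -2 -4
7 -9 2
7 -3 -4
8 -9 1
8 -4 -4
9 -9 0
9 -8 -1
9 -7 -2
9 -6 -3
9 -5 -4

Derivation:
Walk ring at distance 4 from (5, -5, 0):
Start at center + D4*4 = (1, -5, 4)
  hex 0: (1, -5, 4)
  hex 1: (2, -6, 4)
  hex 2: (3, -7, 4)
  hex 3: (4, -8, 4)
  hex 4: (5, -9, 4)
  hex 5: (6, -9, 3)
  hex 6: (7, -9, 2)
  hex 7: (8, -9, 1)
  hex 8: (9, -9, 0)
  hex 9: (9, -8, -1)
  hex 10: (9, -7, -2)
  hex 11: (9, -6, -3)
  hex 12: (9, -5, -4)
  hex 13: (8, -4, -4)
  hex 14: (7, -3, -4)
  hex 15: (6, -2, -4)
  hex 16: (5, -1, -4)
  hex 17: (4, -1, -3)
  hex 18: (3, -1, -2)
  hex 19: (2, -1, -1)
  hex 20: (1, -1, 0)
  hex 21: (1, -2, 1)
  hex 22: (1, -3, 2)
  hex 23: (1, -4, 3)
Sorted: 24 hexes.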